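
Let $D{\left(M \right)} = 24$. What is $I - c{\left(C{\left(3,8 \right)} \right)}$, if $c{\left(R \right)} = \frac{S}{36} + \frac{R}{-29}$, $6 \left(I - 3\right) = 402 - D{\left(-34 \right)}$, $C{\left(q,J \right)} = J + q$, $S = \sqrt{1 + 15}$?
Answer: $\frac{17296}{261} \approx 66.268$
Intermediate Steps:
$S = 4$ ($S = \sqrt{16} = 4$)
$I = 66$ ($I = 3 + \frac{402 - 24}{6} = 3 + \frac{1}{6} \cdot 378 = 3 + 63 = 66$)
$c{\left(R \right)} = \frac{1}{9} - \frac{R}{29}$ ($c{\left(R \right)} = \frac{4}{36} + \frac{R}{-29} = 4 \cdot \frac{1}{36} + R \left(- \frac{1}{29}\right) = \frac{1}{9} - \frac{R}{29}$)
$I - c{\left(C{\left(3,8 \right)} \right)} = 66 - \left(\frac{1}{9} - \frac{8 + 3}{29}\right) = 66 - \left(\frac{1}{9} - \frac{11}{29}\right) = 66 - - \frac{70}{261} = 66 + \frac{70}{261} = \frac{17296}{261}$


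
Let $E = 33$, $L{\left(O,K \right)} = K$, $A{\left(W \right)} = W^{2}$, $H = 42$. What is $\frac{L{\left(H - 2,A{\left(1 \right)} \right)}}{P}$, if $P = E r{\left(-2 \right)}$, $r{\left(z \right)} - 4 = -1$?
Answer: $\frac{1}{99} \approx 0.010101$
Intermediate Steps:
$r{\left(z \right)} = 3$ ($r{\left(z \right)} = 4 - 1 = 3$)
$P = 99$ ($P = 33 \cdot 3 = 99$)
$\frac{L{\left(H - 2,A{\left(1 \right)} \right)}}{P} = \frac{1^{2}}{99} = 1 \cdot \frac{1}{99} = \frac{1}{99}$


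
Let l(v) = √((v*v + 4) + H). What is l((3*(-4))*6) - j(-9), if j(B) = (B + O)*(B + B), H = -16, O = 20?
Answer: 198 + 2*√1293 ≈ 269.92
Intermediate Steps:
j(B) = 2*B*(20 + B) (j(B) = (B + 20)*(B + B) = (20 + B)*(2*B) = 2*B*(20 + B))
l(v) = √(-12 + v²) (l(v) = √((v*v + 4) - 16) = √((v² + 4) - 16) = √((4 + v²) - 16) = √(-12 + v²))
l((3*(-4))*6) - j(-9) = √(-12 + ((3*(-4))*6)²) - 2*(-9)*(20 - 9) = √(-12 + (-12*6)²) - 2*(-9)*11 = √(-12 + (-72)²) - 1*(-198) = √(-12 + 5184) + 198 = √5172 + 198 = 2*√1293 + 198 = 198 + 2*√1293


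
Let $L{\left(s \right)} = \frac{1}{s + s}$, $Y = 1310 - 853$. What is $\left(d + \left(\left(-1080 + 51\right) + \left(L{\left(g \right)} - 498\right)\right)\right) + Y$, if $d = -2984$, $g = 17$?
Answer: $- \frac{137835}{34} \approx -4054.0$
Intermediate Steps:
$Y = 457$ ($Y = 1310 - 853 = 457$)
$L{\left(s \right)} = \frac{1}{2 s}$
$\left(d + \left(\left(-1080 + 51\right) + \left(L{\left(g \right)} - 498\right)\right)\right) + Y = \left(-2984 + \left(\left(-1080 + 51\right) + \left(\frac{1}{2 \cdot 17} - 498\right)\right)\right) + 457 = \left(-2984 + \left(-1029 + \left(\frac{1}{2} \cdot \frac{1}{17} - 498\right)\right)\right) + 457 = \left(-2984 + \left(-1029 + \left(\frac{1}{34} - 498\right)\right)\right) + 457 = \left(-2984 - \frac{51917}{34}\right) + 457 = - \frac{153373}{34} + 457 = - \frac{137835}{34}$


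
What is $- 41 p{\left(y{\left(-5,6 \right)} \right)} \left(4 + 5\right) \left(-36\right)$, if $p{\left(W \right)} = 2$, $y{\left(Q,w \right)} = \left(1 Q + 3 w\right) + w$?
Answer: $26568$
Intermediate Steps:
$y{\left(Q,w \right)} = Q + 4 w$ ($y{\left(Q,w \right)} = \left(Q + 3 w\right) + w = Q + 4 w$)
$- 41 p{\left(y{\left(-5,6 \right)} \right)} \left(4 + 5\right) \left(-36\right) = - 41 \cdot 2 \left(4 + 5\right) \left(-36\right) = - 41 \cdot 2 \cdot 9 \left(-36\right) = \left(-41\right) 18 \left(-36\right) = \left(-738\right) \left(-36\right) = 26568$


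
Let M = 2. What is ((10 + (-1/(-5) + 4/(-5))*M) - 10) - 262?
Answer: -1316/5 ≈ -263.20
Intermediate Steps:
((10 + (-1/(-5) + 4/(-5))*M) - 10) - 262 = ((10 + (-1/(-5) + 4/(-5))*2) - 10) - 262 = ((10 + (-1*(-⅕) + 4*(-⅕))*2) - 10) - 262 = ((10 + (⅕ - ⅘)*2) - 10) - 262 = ((10 - ⅗*2) - 10) - 262 = ((10 - 6/5) - 10) - 262 = (44/5 - 10) - 262 = -6/5 - 262 = -1316/5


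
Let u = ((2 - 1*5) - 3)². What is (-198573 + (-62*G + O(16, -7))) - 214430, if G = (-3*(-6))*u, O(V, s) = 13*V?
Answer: -452971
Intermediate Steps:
u = 36 (u = ((2 - 5) - 3)² = (-3 - 3)² = (-6)² = 36)
G = 648 (G = -3*(-6)*36 = 18*36 = 648)
(-198573 + (-62*G + O(16, -7))) - 214430 = (-198573 + (-62*648 + 13*16)) - 214430 = (-198573 + (-40176 + 208)) - 214430 = (-198573 - 39968) - 214430 = -238541 - 214430 = -452971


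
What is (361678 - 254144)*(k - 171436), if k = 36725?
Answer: -14486012674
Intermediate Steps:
(361678 - 254144)*(k - 171436) = (361678 - 254144)*(36725 - 171436) = 107534*(-134711) = -14486012674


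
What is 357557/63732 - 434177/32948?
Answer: -993136283/131240121 ≈ -7.5673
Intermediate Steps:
357557/63732 - 434177/32948 = -993136283/131240121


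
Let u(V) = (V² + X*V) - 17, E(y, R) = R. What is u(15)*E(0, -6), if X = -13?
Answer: -78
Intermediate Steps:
u(V) = -17 + V² - 13*V (u(V) = (V² - 13*V) - 17 = -17 + V² - 13*V)
u(15)*E(0, -6) = (-17 + 15² - 13*15)*(-6) = (-17 + 225 - 195)*(-6) = 13*(-6) = -78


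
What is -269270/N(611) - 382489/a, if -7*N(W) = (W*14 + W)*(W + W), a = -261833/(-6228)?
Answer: -205220075320343/22557174783 ≈ -9097.8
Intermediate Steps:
a = 261833/6228 (a = -261833*(-1/6228) = 261833/6228 ≈ 42.041)
N(W) = -30*W²/7 (N(W) = -(W*14 + W)*(W + W)/7 = -(14*W + W)*2*W/7 = -15*W*2*W/7 = -30*W²/7)
-269270/N(611) - 382489/a = -269270/((-30/7*611²)) - 382489/261833/6228 = -269270/((-30/7*373321)) - 382489*6228/261833 = -269270/(-11199630/7) - 2382141492/261833 = -269270*(-7/11199630) - 2382141492/261833 = 188489/1119963 - 2382141492/261833 = -205220075320343/22557174783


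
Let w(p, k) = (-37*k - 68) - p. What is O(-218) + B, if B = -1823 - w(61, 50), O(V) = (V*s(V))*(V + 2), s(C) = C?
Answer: -10265028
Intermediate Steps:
w(p, k) = -68 - p - 37*k (w(p, k) = (-68 - 37*k) - p = -68 - p - 37*k)
O(V) = V²*(2 + V) (O(V) = (V*V)*(V + 2) = V²*(2 + V))
B = 156 (B = -1823 - (-68 - 1*61 - 37*50) = -1823 - (-68 - 61 - 1850) = -1823 - 1*(-1979) = -1823 + 1979 = 156)
O(-218) + B = (-218)²*(2 - 218) + 156 = 47524*(-216) + 156 = -10265184 + 156 = -10265028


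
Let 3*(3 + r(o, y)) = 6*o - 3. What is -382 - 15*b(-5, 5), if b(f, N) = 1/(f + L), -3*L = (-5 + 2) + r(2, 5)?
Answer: -1513/4 ≈ -378.25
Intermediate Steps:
r(o, y) = -4 + 2*o (r(o, y) = -3 + (6*o - 3)/3 = -3 + (-3 + 6*o)/3 = -3 + (-1 + 2*o) = -4 + 2*o)
L = 1 (L = -((-5 + 2) + (-4 + 2*2))/3 = -(-3 + (-4 + 4))/3 = -(-3 + 0)/3 = -⅓*(-3) = 1)
b(f, N) = 1/(1 + f) (b(f, N) = 1/(f + 1) = 1/(1 + f))
-382 - 15*b(-5, 5) = -382 - 15/(1 - 5) = -382 - 15/(-4) = -382 - 15*(-1)/4 = -382 - 1*(-15/4) = -382 + 15/4 = -1513/4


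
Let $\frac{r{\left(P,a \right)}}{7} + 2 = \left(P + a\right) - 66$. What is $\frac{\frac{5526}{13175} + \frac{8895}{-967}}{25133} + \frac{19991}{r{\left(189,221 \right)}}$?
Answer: $\frac{6400851933754373}{766558979370450} \approx 8.3501$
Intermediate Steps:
$r{\left(P,a \right)} = -476 + 7 P + 7 a$ ($r{\left(P,a \right)} = -14 + 7 \left(\left(P + a\right) - 66\right) = -14 + 7 \left(-66 + P + a\right) = -14 + \left(-462 + 7 P + 7 a\right) = -476 + 7 P + 7 a$)
$\frac{\frac{5526}{13175} + \frac{8895}{-967}}{25133} + \frac{19991}{r{\left(189,221 \right)}} = \frac{\frac{5526}{13175} + \frac{8895}{-967}}{25133} + \frac{19991}{-476 + 7 \cdot 189 + 7 \cdot 221} = \left(5526 \cdot \frac{1}{13175} + 8895 \left(- \frac{1}{967}\right)\right) \frac{1}{25133} + \frac{19991}{-476 + 1323 + 1547} = \left(\frac{5526}{13175} - \frac{8895}{967}\right) \frac{1}{25133} + \frac{19991}{2394} = \left(- \frac{111847983}{12740225}\right) \frac{1}{25133} + 19991 \cdot \frac{1}{2394} = - \frac{111847983}{320200074925} + \frac{19991}{2394} = \frac{6400851933754373}{766558979370450}$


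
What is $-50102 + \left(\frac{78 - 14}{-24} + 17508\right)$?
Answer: $- \frac{97790}{3} \approx -32597.0$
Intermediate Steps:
$-50102 + \left(\frac{78 - 14}{-24} + 17508\right) = -50102 + \left(\left(- \frac{1}{24}\right) 64 + 17508\right) = -50102 + \left(- \frac{8}{3} + 17508\right) = -50102 + \frac{52516}{3} = - \frac{97790}{3}$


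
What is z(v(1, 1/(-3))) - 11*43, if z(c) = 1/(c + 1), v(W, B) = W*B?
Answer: -943/2 ≈ -471.50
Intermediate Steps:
v(W, B) = B*W
z(c) = 1/(1 + c)
z(v(1, 1/(-3))) - 11*43 = 1/(1 + 1/(-3)) - 11*43 = 1/(1 - 1/3*1) - 473 = 1/(1 - 1/3) - 473 = 1/(2/3) - 473 = 3/2 - 473 = -943/2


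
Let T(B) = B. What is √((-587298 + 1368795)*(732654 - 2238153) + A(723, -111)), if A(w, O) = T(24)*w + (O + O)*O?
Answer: 3*I*√130726990001 ≈ 1.0847e+6*I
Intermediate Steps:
A(w, O) = 2*O² + 24*w (A(w, O) = 24*w + (O + O)*O = 24*w + (2*O)*O = 24*w + 2*O² = 2*O² + 24*w)
√((-587298 + 1368795)*(732654 - 2238153) + A(723, -111)) = √((-587298 + 1368795)*(732654 - 2238153) + (2*(-111)² + 24*723)) = √(781497*(-1505499) + (2*12321 + 17352)) = √(-1176542952003 + (24642 + 17352)) = √(-1176542952003 + 41994) = √(-1176542910009) = 3*I*√130726990001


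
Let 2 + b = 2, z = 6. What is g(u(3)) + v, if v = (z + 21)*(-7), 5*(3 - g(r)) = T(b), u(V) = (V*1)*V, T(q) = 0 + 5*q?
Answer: -186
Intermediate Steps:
b = 0 (b = -2 + 2 = 0)
T(q) = 5*q
u(V) = V² (u(V) = V*V = V²)
g(r) = 3 (g(r) = 3 - 0 = 3 - ⅕*0 = 3 + 0 = 3)
v = -189 (v = (6 + 21)*(-7) = 27*(-7) = -189)
g(u(3)) + v = 3 - 189 = -186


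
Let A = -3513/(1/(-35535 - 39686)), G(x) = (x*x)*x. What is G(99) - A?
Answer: -263281074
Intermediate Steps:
G(x) = x³ (G(x) = x²*x = x³)
A = 264251373 (A = -3513/(1/(-75221)) = -3513/(-1/75221) = -3513*(-75221) = 264251373)
G(99) - A = 99³ - 1*264251373 = 970299 - 264251373 = -263281074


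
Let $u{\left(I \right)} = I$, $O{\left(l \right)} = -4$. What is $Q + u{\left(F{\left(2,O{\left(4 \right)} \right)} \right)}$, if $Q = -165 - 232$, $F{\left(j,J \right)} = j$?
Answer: $-395$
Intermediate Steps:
$Q = -397$
$Q + u{\left(F{\left(2,O{\left(4 \right)} \right)} \right)} = -397 + 2 = -395$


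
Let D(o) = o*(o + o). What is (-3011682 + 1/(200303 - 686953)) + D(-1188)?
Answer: -91973930101/486650 ≈ -1.8899e+5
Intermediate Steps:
D(o) = 2*o² (D(o) = o*(2*o) = 2*o²)
(-3011682 + 1/(200303 - 686953)) + D(-1188) = (-3011682 + 1/(200303 - 686953)) + 2*(-1188)² = (-3011682 + 1/(-486650)) + 2*1411344 = (-3011682 - 1/486650) + 2822688 = -1465635045301/486650 + 2822688 = -91973930101/486650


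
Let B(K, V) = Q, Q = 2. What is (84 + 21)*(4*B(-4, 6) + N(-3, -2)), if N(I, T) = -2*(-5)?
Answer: 1890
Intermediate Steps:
N(I, T) = 10
B(K, V) = 2
(84 + 21)*(4*B(-4, 6) + N(-3, -2)) = (84 + 21)*(4*2 + 10) = 105*(8 + 10) = 105*18 = 1890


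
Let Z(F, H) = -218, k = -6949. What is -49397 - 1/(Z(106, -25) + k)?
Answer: -354028298/7167 ≈ -49397.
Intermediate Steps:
-49397 - 1/(Z(106, -25) + k) = -49397 - 1/(-218 - 6949) = -49397 - 1/(-7167) = -49397 - 1*(-1/7167) = -49397 + 1/7167 = -354028298/7167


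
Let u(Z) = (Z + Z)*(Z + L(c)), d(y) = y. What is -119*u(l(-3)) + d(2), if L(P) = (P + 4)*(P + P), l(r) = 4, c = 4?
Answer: -64734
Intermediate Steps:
L(P) = 2*P*(4 + P) (L(P) = (4 + P)*(2*P) = 2*P*(4 + P))
u(Z) = 2*Z*(64 + Z) (u(Z) = (Z + Z)*(Z + 2*4*(4 + 4)) = (2*Z)*(Z + 2*4*8) = (2*Z)*(Z + 64) = (2*Z)*(64 + Z) = 2*Z*(64 + Z))
-119*u(l(-3)) + d(2) = -238*4*(64 + 4) + 2 = -238*4*68 + 2 = -119*544 + 2 = -64736 + 2 = -64734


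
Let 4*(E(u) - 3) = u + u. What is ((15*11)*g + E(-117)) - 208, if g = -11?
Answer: -4157/2 ≈ -2078.5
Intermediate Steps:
E(u) = 3 + u/2 (E(u) = 3 + (u + u)/4 = 3 + (2*u)/4 = 3 + u/2)
((15*11)*g + E(-117)) - 208 = ((15*11)*(-11) + (3 + (½)*(-117))) - 208 = (165*(-11) + (3 - 117/2)) - 208 = (-1815 - 111/2) - 208 = -3741/2 - 208 = -4157/2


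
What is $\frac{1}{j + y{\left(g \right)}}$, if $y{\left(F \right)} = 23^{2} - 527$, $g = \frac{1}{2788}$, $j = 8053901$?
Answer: $\frac{1}{8053903} \approx 1.2416 \cdot 10^{-7}$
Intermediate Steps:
$g = \frac{1}{2788} \approx 0.00035868$
$y{\left(F \right)} = 2$ ($y{\left(F \right)} = 529 - 527 = 2$)
$\frac{1}{j + y{\left(g \right)}} = \frac{1}{8053901 + 2} = \frac{1}{8053903}$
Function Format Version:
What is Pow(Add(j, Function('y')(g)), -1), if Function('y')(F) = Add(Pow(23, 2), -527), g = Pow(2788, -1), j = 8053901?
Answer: Rational(1, 8053903) ≈ 1.2416e-7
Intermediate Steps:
g = Rational(1, 2788) ≈ 0.00035868
Function('y')(F) = 2 (Function('y')(F) = Add(529, -527) = 2)
Pow(Add(j, Function('y')(g)), -1) = Pow(Add(8053901, 2), -1) = Pow(8053903, -1) = Rational(1, 8053903)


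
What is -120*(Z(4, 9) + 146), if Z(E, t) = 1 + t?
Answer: -18720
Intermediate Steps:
-120*(Z(4, 9) + 146) = -120*((1 + 9) + 146) = -120*(10 + 146) = -120*156 = -18720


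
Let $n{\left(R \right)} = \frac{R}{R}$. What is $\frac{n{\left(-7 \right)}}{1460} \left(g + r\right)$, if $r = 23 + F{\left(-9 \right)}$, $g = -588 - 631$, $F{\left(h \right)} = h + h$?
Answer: $- \frac{607}{730} \approx -0.83151$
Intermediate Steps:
$F{\left(h \right)} = 2 h$
$n{\left(R \right)} = 1$
$g = -1219$ ($g = -588 - 631 = -1219$)
$r = 5$ ($r = 23 + 2 \left(-9\right) = 23 - 18 = 5$)
$\frac{n{\left(-7 \right)}}{1460} \left(g + r\right) = 1 \cdot \frac{1}{1460} \left(-1219 + 5\right) = 1 \cdot \frac{1}{1460} \left(-1214\right) = \frac{1}{1460} \left(-1214\right) = - \frac{607}{730}$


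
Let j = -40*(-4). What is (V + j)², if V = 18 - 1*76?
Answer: 10404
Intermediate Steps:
V = -58 (V = 18 - 76 = -58)
j = 160 (j = -10*(-16) = 160)
(V + j)² = (-58 + 160)² = 102² = 10404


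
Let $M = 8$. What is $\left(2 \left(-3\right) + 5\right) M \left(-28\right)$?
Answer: $224$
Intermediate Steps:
$\left(2 \left(-3\right) + 5\right) M \left(-28\right) = \left(2 \left(-3\right) + 5\right) 8 \left(-28\right) = \left(-6 + 5\right) 8 \left(-28\right) = \left(-1\right) 8 \left(-28\right) = \left(-8\right) \left(-28\right) = 224$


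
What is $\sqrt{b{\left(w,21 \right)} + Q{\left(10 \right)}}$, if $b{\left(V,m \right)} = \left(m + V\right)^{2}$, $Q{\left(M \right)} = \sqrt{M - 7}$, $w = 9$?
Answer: $\sqrt{900 + \sqrt{3}} \approx 30.029$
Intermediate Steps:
$Q{\left(M \right)} = \sqrt{-7 + M}$
$b{\left(V,m \right)} = \left(V + m\right)^{2}$
$\sqrt{b{\left(w,21 \right)} + Q{\left(10 \right)}} = \sqrt{\left(9 + 21\right)^{2} + \sqrt{-7 + 10}} = \sqrt{30^{2} + \sqrt{3}} = \sqrt{900 + \sqrt{3}}$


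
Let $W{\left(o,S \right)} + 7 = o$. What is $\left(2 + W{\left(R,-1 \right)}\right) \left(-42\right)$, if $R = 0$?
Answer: $210$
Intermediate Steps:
$W{\left(o,S \right)} = -7 + o$
$\left(2 + W{\left(R,-1 \right)}\right) \left(-42\right) = \left(2 + \left(-7 + 0\right)\right) \left(-42\right) = \left(2 - 7\right) \left(-42\right) = \left(-5\right) \left(-42\right) = 210$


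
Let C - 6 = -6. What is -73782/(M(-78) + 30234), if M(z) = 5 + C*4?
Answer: -73782/30239 ≈ -2.4400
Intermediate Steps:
C = 0 (C = 6 - 6 = 0)
M(z) = 5 (M(z) = 5 + 0*4 = 5 + 0 = 5)
-73782/(M(-78) + 30234) = -73782/(5 + 30234) = -73782/30239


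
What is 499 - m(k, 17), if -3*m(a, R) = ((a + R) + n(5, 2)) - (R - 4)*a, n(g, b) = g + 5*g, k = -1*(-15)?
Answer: 1364/3 ≈ 454.67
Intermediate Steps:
k = 15
n(g, b) = 6*g
m(a, R) = -10 - R/3 - a/3 + a*(-4 + R)/3 (m(a, R) = -(((a + R) + 6*5) - (R - 4)*a)/3 = -(((R + a) + 30) - (-4 + R)*a)/3 = -((30 + R + a) - a*(-4 + R))/3 = -(30 + R + a - a*(-4 + R))/3 = -10 - R/3 - a/3 + a*(-4 + R)/3)
499 - m(k, 17) = 499 - (-10 - 5/3*15 - 1/3*17 + (1/3)*17*15) = 499 - (-10 - 25 - 17/3 + 85) = 499 - 1*133/3 = 499 - 133/3 = 1364/3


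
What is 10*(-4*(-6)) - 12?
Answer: 228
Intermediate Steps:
10*(-4*(-6)) - 12 = 10*24 - 12 = 240 - 12 = 228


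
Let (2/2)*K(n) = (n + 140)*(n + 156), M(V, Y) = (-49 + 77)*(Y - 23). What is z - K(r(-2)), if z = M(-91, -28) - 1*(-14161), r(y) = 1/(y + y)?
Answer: -144529/16 ≈ -9033.1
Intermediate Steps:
M(V, Y) = -644 + 28*Y (M(V, Y) = 28*(-23 + Y) = -644 + 28*Y)
r(y) = 1/(2*y)
K(n) = (140 + n)*(156 + n) (K(n) = (n + 140)*(n + 156) = (140 + n)*(156 + n))
z = 12733 (z = (-644 + 28*(-28)) - 1*(-14161) = (-644 - 784) + 14161 = -1428 + 14161 = 12733)
z - K(r(-2)) = 12733 - (21840 + ((½)/(-2))² + 296*((½)/(-2))) = 12733 - (21840 + ((½)*(-½))² + 296*((½)*(-½))) = 12733 - (21840 + (-¼)² + 296*(-¼)) = 12733 - (21840 + 1/16 - 74) = 12733 - 1*348257/16 = 12733 - 348257/16 = -144529/16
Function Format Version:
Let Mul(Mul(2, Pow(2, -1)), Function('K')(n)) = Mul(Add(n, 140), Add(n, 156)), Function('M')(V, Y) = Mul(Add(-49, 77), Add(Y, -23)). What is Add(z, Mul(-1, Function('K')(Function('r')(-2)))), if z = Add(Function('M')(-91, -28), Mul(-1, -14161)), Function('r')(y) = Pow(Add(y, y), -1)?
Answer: Rational(-144529, 16) ≈ -9033.1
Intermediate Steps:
Function('M')(V, Y) = Add(-644, Mul(28, Y)) (Function('M')(V, Y) = Mul(28, Add(-23, Y)) = Add(-644, Mul(28, Y)))
Function('r')(y) = Mul(Rational(1, 2), Pow(y, -1)) (Function('r')(y) = Pow(Mul(2, y), -1) = Mul(Rational(1, 2), Pow(y, -1)))
Function('K')(n) = Mul(Add(140, n), Add(156, n)) (Function('K')(n) = Mul(Add(n, 140), Add(n, 156)) = Mul(Add(140, n), Add(156, n)))
z = 12733 (z = Add(Add(-644, Mul(28, -28)), Mul(-1, -14161)) = Add(Add(-644, -784), 14161) = Add(-1428, 14161) = 12733)
Add(z, Mul(-1, Function('K')(Function('r')(-2)))) = Add(12733, Mul(-1, Add(21840, Pow(Mul(Rational(1, 2), Pow(-2, -1)), 2), Mul(296, Mul(Rational(1, 2), Pow(-2, -1)))))) = Add(12733, Mul(-1, Add(21840, Pow(Mul(Rational(1, 2), Rational(-1, 2)), 2), Mul(296, Mul(Rational(1, 2), Rational(-1, 2)))))) = Add(12733, Mul(-1, Add(21840, Pow(Rational(-1, 4), 2), Mul(296, Rational(-1, 4))))) = Add(12733, Mul(-1, Add(21840, Rational(1, 16), -74))) = Add(12733, Mul(-1, Rational(348257, 16))) = Add(12733, Rational(-348257, 16)) = Rational(-144529, 16)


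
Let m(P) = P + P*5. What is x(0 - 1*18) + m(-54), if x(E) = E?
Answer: -342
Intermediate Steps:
m(P) = 6*P (m(P) = P + 5*P = 6*P)
x(0 - 1*18) + m(-54) = (0 - 1*18) + 6*(-54) = (0 - 18) - 324 = -18 - 324 = -342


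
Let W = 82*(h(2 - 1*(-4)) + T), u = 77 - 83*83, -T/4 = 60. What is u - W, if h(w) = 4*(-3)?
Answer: 13852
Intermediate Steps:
T = -240 (T = -4*60 = -240)
u = -6812 (u = 77 - 6889 = -6812)
h(w) = -12
W = -20664 (W = 82*(-12 - 240) = 82*(-252) = -20664)
u - W = -6812 - 1*(-20664) = -6812 + 20664 = 13852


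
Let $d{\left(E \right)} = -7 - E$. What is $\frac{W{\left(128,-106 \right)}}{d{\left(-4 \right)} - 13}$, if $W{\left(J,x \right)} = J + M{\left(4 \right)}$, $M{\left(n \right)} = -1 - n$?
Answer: $- \frac{123}{16} \approx -7.6875$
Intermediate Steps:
$W{\left(J,x \right)} = -5 + J$ ($W{\left(J,x \right)} = J - 5 = -5 + J$)
$\frac{W{\left(128,-106 \right)}}{d{\left(-4 \right)} - 13} = \frac{-5 + 128}{\left(-7 - -4\right) - 13} = \frac{123}{\left(-7 + 4\right) - 13} = \frac{123}{-3 - 13} = \frac{123}{-16} = 123 \left(- \frac{1}{16}\right) = - \frac{123}{16}$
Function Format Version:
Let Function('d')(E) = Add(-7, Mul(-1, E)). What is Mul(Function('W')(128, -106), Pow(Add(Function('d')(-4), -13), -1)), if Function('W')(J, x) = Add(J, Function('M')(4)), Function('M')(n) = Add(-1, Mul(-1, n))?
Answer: Rational(-123, 16) ≈ -7.6875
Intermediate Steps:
Function('W')(J, x) = Add(-5, J) (Function('W')(J, x) = Add(J, Add(-1, Mul(-1, 4))) = Add(J, Add(-1, -4)) = Add(J, -5) = Add(-5, J))
Mul(Function('W')(128, -106), Pow(Add(Function('d')(-4), -13), -1)) = Mul(Add(-5, 128), Pow(Add(Add(-7, Mul(-1, -4)), -13), -1)) = Mul(123, Pow(Add(Add(-7, 4), -13), -1)) = Mul(123, Pow(Add(-3, -13), -1)) = Mul(123, Pow(-16, -1)) = Mul(123, Rational(-1, 16)) = Rational(-123, 16)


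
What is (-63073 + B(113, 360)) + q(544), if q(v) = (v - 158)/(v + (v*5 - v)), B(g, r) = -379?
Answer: -86294527/1360 ≈ -63452.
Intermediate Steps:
q(v) = (-158 + v)/(5*v) (q(v) = (-158 + v)/(v + (5*v - v)) = (-158 + v)/(v + 4*v) = (-158 + v)/((5*v)) = (-158 + v)*(1/(5*v)) = (-158 + v)/(5*v))
(-63073 + B(113, 360)) + q(544) = (-63073 - 379) + (⅕)*(-158 + 544)/544 = -63452 + (⅕)*(1/544)*386 = -63452 + 193/1360 = -86294527/1360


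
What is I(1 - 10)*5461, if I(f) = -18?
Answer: -98298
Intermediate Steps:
I(1 - 10)*5461 = -18*5461 = -98298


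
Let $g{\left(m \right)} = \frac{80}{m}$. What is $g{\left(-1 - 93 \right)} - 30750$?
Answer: $- \frac{1445290}{47} \approx -30751.0$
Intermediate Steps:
$g{\left(-1 - 93 \right)} - 30750 = \frac{80}{-1 - 93} - 30750 = \frac{80}{-94} - 30750 = 80 \left(- \frac{1}{94}\right) - 30750 = - \frac{40}{47} - 30750 = - \frac{1445290}{47}$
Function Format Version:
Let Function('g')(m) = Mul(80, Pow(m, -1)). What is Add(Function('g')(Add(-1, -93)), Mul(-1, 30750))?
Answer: Rational(-1445290, 47) ≈ -30751.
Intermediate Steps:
Add(Function('g')(Add(-1, -93)), Mul(-1, 30750)) = Add(Mul(80, Pow(Add(-1, -93), -1)), Mul(-1, 30750)) = Add(Mul(80, Pow(-94, -1)), -30750) = Add(Mul(80, Rational(-1, 94)), -30750) = Add(Rational(-40, 47), -30750) = Rational(-1445290, 47)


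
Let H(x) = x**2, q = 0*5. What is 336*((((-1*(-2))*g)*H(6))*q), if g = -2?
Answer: 0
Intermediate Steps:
q = 0
336*((((-1*(-2))*g)*H(6))*q) = 336*(((-1*(-2)*(-2))*6**2)*0) = 336*(((2*(-2))*36)*0) = 336*(-4*36*0) = 336*(-144*0) = 336*0 = 0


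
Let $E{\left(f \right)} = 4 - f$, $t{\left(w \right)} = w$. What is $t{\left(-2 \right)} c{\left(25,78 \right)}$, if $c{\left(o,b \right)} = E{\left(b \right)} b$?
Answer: $11544$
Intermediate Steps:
$c{\left(o,b \right)} = b \left(4 - b\right)$ ($c{\left(o,b \right)} = \left(4 - b\right) b = b \left(4 - b\right)$)
$t{\left(-2 \right)} c{\left(25,78 \right)} = - 2 \cdot 78 \left(4 - 78\right) = - 2 \cdot 78 \left(-74\right) = \left(-2\right) \left(-5772\right) = 11544$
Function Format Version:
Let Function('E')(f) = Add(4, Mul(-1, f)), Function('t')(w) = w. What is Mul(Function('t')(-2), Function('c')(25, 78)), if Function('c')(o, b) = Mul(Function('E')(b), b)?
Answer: 11544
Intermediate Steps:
Function('c')(o, b) = Mul(b, Add(4, Mul(-1, b))) (Function('c')(o, b) = Mul(Add(4, Mul(-1, b)), b) = Mul(b, Add(4, Mul(-1, b))))
Mul(Function('t')(-2), Function('c')(25, 78)) = Mul(-2, Mul(78, Add(4, Mul(-1, 78)))) = Mul(-2, Mul(78, Add(4, -78))) = Mul(-2, Mul(78, -74)) = Mul(-2, -5772) = 11544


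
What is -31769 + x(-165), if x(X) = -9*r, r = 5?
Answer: -31814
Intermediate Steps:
x(X) = -45 (x(X) = -9*5 = -45)
-31769 + x(-165) = -31769 - 45 = -31814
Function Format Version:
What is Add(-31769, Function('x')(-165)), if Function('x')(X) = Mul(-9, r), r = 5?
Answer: -31814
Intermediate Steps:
Function('x')(X) = -45 (Function('x')(X) = Mul(-9, 5) = -45)
Add(-31769, Function('x')(-165)) = Add(-31769, -45) = -31814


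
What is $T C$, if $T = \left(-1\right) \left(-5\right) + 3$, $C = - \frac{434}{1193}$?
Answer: $- \frac{3472}{1193} \approx -2.9103$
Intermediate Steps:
$C = - \frac{434}{1193}$ ($C = \left(-434\right) \frac{1}{1193} = - \frac{434}{1193} \approx -0.36379$)
$T = 8$ ($T = 5 + 3 = 8$)
$T C = 8 \left(- \frac{434}{1193}\right) = - \frac{3472}{1193}$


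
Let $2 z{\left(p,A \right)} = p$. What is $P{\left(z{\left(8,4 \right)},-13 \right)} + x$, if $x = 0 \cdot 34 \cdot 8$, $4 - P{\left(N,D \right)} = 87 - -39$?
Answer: $-122$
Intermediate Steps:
$z{\left(p,A \right)} = \frac{p}{2}$
$P{\left(N,D \right)} = -122$ ($P{\left(N,D \right)} = 4 - \left(87 - -39\right) = 4 - \left(87 + 39\right) = 4 - 126 = -122$)
$x = 0$ ($x = 0 \cdot 8 = 0$)
$P{\left(z{\left(8,4 \right)},-13 \right)} + x = -122 + 0 = -122$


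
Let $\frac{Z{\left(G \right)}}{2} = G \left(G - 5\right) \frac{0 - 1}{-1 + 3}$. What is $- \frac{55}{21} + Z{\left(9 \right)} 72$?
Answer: $- \frac{54487}{21} \approx -2594.6$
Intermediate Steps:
$Z{\left(G \right)} = - G \left(-5 + G\right)$ ($Z{\left(G \right)} = 2 G \left(G - 5\right) \frac{0 - 1}{-1 + 3} = 2 G \left(G - 5\right) \left(- \frac{1}{2}\right) = 2 G \left(-5 + G\right) \left(\left(-1\right) \frac{1}{2}\right) = 2 G \left(-5 + G\right) \left(- \frac{1}{2}\right) = 2 \left(- \frac{G \left(-5 + G\right)}{2}\right) = - G \left(-5 + G\right)$)
$- \frac{55}{21} + Z{\left(9 \right)} 72 = - \frac{55}{21} + 9 \left(5 - 9\right) 72 = \left(-55\right) \frac{1}{21} + 9 \left(5 - 9\right) 72 = - \frac{55}{21} + 9 \left(-4\right) 72 = - \frac{55}{21} - 2592 = - \frac{54487}{21}$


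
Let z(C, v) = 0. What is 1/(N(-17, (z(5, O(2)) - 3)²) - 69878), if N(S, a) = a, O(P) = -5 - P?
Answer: -1/69869 ≈ -1.4312e-5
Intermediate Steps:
1/(N(-17, (z(5, O(2)) - 3)²) - 69878) = 1/((0 - 3)² - 69878) = 1/((-3)² - 69878) = 1/(9 - 69878) = 1/(-69869) = -1/69869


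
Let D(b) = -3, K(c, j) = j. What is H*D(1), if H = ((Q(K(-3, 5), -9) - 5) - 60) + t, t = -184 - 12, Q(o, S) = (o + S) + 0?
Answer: 795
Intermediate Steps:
Q(o, S) = S + o (Q(o, S) = (S + o) + 0 = S + o)
t = -196
H = -265 (H = (((-9 + 5) - 5) - 60) - 196 = ((-4 - 5) - 60) - 196 = (-9 - 60) - 196 = -69 - 196 = -265)
H*D(1) = -265*(-3) = 795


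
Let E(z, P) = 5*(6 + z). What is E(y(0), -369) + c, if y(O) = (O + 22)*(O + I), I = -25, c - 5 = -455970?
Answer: -458685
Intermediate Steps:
c = -455965 (c = 5 - 455970 = -455965)
y(O) = (-25 + O)*(22 + O) (y(O) = (O + 22)*(O - 25) = (22 + O)*(-25 + O) = (-25 + O)*(22 + O))
E(z, P) = 30 + 5*z
E(y(0), -369) + c = (30 + 5*(-550 + 0² - 3*0)) - 455965 = (30 + 5*(-550 + 0 + 0)) - 455965 = (30 + 5*(-550)) - 455965 = (30 - 2750) - 455965 = -2720 - 455965 = -458685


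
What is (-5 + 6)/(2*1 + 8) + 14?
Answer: 141/10 ≈ 14.100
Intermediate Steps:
(-5 + 6)/(2*1 + 8) + 14 = 1/(2 + 8) + 14 = 1/10 + 14 = 141/10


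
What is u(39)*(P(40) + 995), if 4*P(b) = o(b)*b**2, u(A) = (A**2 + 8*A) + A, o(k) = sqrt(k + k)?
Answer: 1862640 + 2995200*sqrt(5) ≈ 8.5601e+6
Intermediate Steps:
o(k) = sqrt(2)*sqrt(k) (o(k) = sqrt(2*k) = sqrt(2)*sqrt(k))
u(A) = A**2 + 9*A
P(b) = sqrt(2)*b**(5/2)/4 (P(b) = ((sqrt(2)*sqrt(b))*b**2)/4 = (sqrt(2)*b**(5/2))/4 = sqrt(2)*b**(5/2)/4)
u(39)*(P(40) + 995) = (39*(9 + 39))*(sqrt(2)*40**(5/2)/4 + 995) = (39*48)*(sqrt(2)*(3200*sqrt(10))/4 + 995) = 1872*(1600*sqrt(5) + 995) = 1872*(995 + 1600*sqrt(5)) = 1862640 + 2995200*sqrt(5)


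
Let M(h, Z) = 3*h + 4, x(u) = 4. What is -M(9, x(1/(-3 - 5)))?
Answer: -31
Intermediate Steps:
M(h, Z) = 4 + 3*h
-M(9, x(1/(-3 - 5))) = -(4 + 3*9) = -(4 + 27) = -1*31 = -31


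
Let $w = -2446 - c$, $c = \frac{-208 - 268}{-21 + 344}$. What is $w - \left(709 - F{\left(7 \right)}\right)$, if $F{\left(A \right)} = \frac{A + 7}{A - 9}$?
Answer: $- \frac{60050}{19} \approx -3160.5$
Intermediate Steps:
$F{\left(A \right)} = \frac{7 + A}{-9 + A}$
$c = - \frac{28}{19}$ ($c = - \frac{476}{323} = \left(-476\right) \frac{1}{323} = - \frac{28}{19} \approx -1.4737$)
$w = - \frac{46446}{19}$ ($w = -2446 - - \frac{28}{19} = -2446 + \frac{28}{19} = - \frac{46446}{19} \approx -2444.5$)
$w - \left(709 - F{\left(7 \right)}\right) = - \frac{46446}{19} - \left(709 - \frac{7 + 7}{-9 + 7}\right) = - \frac{46446}{19} - \left(709 - \frac{1}{-2} \cdot 14\right) = - \frac{46446}{19} - \left(709 - \left(- \frac{1}{2}\right) 14\right) = - \frac{46446}{19} - \left(709 - -7\right) = - \frac{46446}{19} - \left(709 + 7\right) = - \frac{46446}{19} - 716 = - \frac{60050}{19}$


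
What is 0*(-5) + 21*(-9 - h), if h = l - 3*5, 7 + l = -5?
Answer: 378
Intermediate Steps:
l = -12 (l = -7 - 5 = -12)
h = -27 (h = -12 - 3*5 = -12 - 1*15 = -12 - 15 = -27)
0*(-5) + 21*(-9 - h) = 0*(-5) + 21*(-9 - 1*(-27)) = 0 + 21*(-9 + 27) = 0 + 21*18 = 0 + 378 = 378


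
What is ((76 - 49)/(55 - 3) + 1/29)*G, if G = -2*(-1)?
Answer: 835/754 ≈ 1.1074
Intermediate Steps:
G = 2
((76 - 49)/(55 - 3) + 1/29)*G = ((76 - 49)/(55 - 3) + 1/29)*2 = (27/52 + 1/29)*2 = (835/1508)*2 = 835/754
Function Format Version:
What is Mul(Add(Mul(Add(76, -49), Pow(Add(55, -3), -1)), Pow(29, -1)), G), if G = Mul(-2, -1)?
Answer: Rational(835, 754) ≈ 1.1074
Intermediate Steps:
G = 2
Mul(Add(Mul(Add(76, -49), Pow(Add(55, -3), -1)), Pow(29, -1)), G) = Mul(Add(Mul(Add(76, -49), Pow(Add(55, -3), -1)), Pow(29, -1)), 2) = Mul(Add(Mul(27, Pow(52, -1)), Rational(1, 29)), 2) = Mul(Add(Mul(27, Rational(1, 52)), Rational(1, 29)), 2) = Mul(Add(Rational(27, 52), Rational(1, 29)), 2) = Mul(Rational(835, 1508), 2) = Rational(835, 754)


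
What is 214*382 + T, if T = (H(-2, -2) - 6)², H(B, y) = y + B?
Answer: 81848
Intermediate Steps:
H(B, y) = B + y
T = 100 (T = ((-2 - 2) - 6)² = (-4 - 6)² = (-10)² = 100)
214*382 + T = 214*382 + 100 = 81748 + 100 = 81848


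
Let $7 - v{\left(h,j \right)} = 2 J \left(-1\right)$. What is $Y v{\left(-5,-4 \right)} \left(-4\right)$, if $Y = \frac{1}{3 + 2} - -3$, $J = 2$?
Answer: $- \frac{704}{5} \approx -140.8$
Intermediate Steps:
$v{\left(h,j \right)} = 11$ ($v{\left(h,j \right)} = 7 - 2 \cdot 2 \left(-1\right) = 7 - 4 \left(-1\right) = 7 - -4 = 7 + 4 = 11$)
$Y = \frac{16}{5}$ ($Y = \frac{1}{5} + 3 = \frac{16}{5} \approx 3.2$)
$Y v{\left(-5,-4 \right)} \left(-4\right) = \frac{16}{5} \cdot 11 \left(-4\right) = \frac{176}{5} \left(-4\right) = - \frac{704}{5}$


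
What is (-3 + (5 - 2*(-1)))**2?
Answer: 16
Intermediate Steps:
(-3 + (5 - 2*(-1)))**2 = (-3 + (5 + 2))**2 = (-3 + 7)**2 = 4**2 = 16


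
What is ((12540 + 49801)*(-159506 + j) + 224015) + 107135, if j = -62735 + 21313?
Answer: -12525721298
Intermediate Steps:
j = -41422
((12540 + 49801)*(-159506 + j) + 224015) + 107135 = ((12540 + 49801)*(-159506 - 41422) + 224015) + 107135 = (62341*(-200928) + 224015) + 107135 = (-12526052448 + 224015) + 107135 = -12525828433 + 107135 = -12525721298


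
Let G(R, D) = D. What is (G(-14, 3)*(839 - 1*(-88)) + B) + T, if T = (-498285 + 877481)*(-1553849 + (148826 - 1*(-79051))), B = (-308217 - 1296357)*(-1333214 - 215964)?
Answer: 1982967464441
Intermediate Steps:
B = 2485770740172 (B = -1604574*(-1549178) = 2485770740172)
T = -502803278512 (T = 379196*(-1553849 + (148826 + 79051)) = 379196*(-1553849 + 227877) = 379196*(-1325972) = -502803278512)
(G(-14, 3)*(839 - 1*(-88)) + B) + T = (3*(839 - 1*(-88)) + 2485770740172) - 502803278512 = (3*(839 + 88) + 2485770740172) - 502803278512 = (3*927 + 2485770740172) - 502803278512 = (2781 + 2485770740172) - 502803278512 = 2485770742953 - 502803278512 = 1982967464441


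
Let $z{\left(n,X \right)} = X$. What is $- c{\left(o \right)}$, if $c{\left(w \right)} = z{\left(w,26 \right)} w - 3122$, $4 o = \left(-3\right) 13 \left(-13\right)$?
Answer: $- \frac{347}{2} \approx -173.5$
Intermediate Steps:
$o = \frac{507}{4}$ ($o = \frac{\left(-3\right) 13 \left(-13\right)}{4} = \frac{\left(-39\right) \left(-13\right)}{4} = \frac{1}{4} \cdot 507 = \frac{507}{4} \approx 126.75$)
$c{\left(w \right)} = -3122 + 26 w$ ($c{\left(w \right)} = 26 w - 3122 = -3122 + 26 w$)
$- c{\left(o \right)} = - (-3122 + 26 \cdot \frac{507}{4}) = - (-3122 + \frac{6591}{2}) = \left(-1\right) \frac{347}{2} = - \frac{347}{2}$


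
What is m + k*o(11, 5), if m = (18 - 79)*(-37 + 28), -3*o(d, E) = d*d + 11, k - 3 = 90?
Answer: -3543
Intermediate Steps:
k = 93 (k = 3 + 90 = 93)
o(d, E) = -11/3 - d²/3 (o(d, E) = -(d*d + 11)/3 = -(d² + 11)/3 = -(11 + d²)/3 = -11/3 - d²/3)
m = 549 (m = -61*(-9) = 549)
m + k*o(11, 5) = 549 + 93*(-11/3 - ⅓*11²) = 549 + 93*(-11/3 - ⅓*121) = 549 + 93*(-11/3 - 121/3) = 549 + 93*(-44) = 549 - 4092 = -3543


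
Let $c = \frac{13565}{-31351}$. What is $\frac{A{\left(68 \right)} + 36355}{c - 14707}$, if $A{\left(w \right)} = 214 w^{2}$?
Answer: $- \frac{32162708741}{461092722} \approx -69.753$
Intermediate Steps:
$c = - \frac{13565}{31351}$ ($c = 13565 \left(- \frac{1}{31351}\right) = - \frac{13565}{31351} \approx -0.43268$)
$\frac{A{\left(68 \right)} + 36355}{c - 14707} = \frac{214 \cdot 68^{2} + 36355}{- \frac{13565}{31351} - 14707} = \frac{214 \cdot 4624 + 36355}{- \frac{461092722}{31351}} = \left(989536 + 36355\right) \left(- \frac{31351}{461092722}\right) = 1025891 \left(- \frac{31351}{461092722}\right) = - \frac{32162708741}{461092722}$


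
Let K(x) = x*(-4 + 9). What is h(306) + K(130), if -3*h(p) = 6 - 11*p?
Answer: 1770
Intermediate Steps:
K(x) = 5*x (K(x) = x*5 = 5*x)
h(p) = -2 + 11*p/3 (h(p) = -(6 - 11*p)/3 = -2 + 11*p/3)
h(306) + K(130) = (-2 + (11/3)*306) + 5*130 = (-2 + 1122) + 650 = 1120 + 650 = 1770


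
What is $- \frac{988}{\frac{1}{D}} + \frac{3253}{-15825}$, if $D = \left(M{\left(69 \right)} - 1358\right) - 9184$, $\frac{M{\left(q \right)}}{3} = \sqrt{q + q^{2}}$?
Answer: $\frac{164825220947}{15825} - 2964 \sqrt{4830} \approx 1.021 \cdot 10^{7}$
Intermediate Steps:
$M{\left(q \right)} = 3 \sqrt{q + q^{2}}$
$D = -10542 + 3 \sqrt{4830}$ ($D = \left(3 \sqrt{69 \left(1 + 69\right)} - 1358\right) - 9184 = \left(3 \sqrt{69 \cdot 70} - 1358\right) - 9184 = \left(3 \sqrt{4830} - 1358\right) - 9184 = \left(-1358 + 3 \sqrt{4830}\right) - 9184 = -10542 + 3 \sqrt{4830} \approx -10334.0$)
$- \frac{988}{\frac{1}{D}} + \frac{3253}{-15825} = - \frac{988}{\frac{1}{-10542 + 3 \sqrt{4830}}} + \frac{3253}{-15825} = - 988 \left(-10542 + 3 \sqrt{4830}\right) + 3253 \left(- \frac{1}{15825}\right) = \left(10415496 - 2964 \sqrt{4830}\right) - \frac{3253}{15825} = \frac{164825220947}{15825} - 2964 \sqrt{4830}$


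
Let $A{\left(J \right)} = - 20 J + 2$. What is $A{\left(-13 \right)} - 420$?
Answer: $-158$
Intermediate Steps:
$A{\left(J \right)} = 2 - 20 J$
$A{\left(-13 \right)} - 420 = \left(2 - -260\right) - 420 = \left(2 + 260\right) - 420 = 262 - 420 = -158$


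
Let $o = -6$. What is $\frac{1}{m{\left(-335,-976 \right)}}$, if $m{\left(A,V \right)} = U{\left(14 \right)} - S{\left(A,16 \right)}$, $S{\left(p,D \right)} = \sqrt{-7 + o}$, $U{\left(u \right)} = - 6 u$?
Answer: $\frac{i}{\sqrt{13} - 84 i} \approx -0.011883 + 0.00051005 i$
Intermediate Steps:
$S{\left(p,D \right)} = i \sqrt{13}$ ($S{\left(p,D \right)} = \sqrt{-7 - 6} = \sqrt{-13} = i \sqrt{13}$)
$m{\left(A,V \right)} = -84 - i \sqrt{13}$ ($m{\left(A,V \right)} = \left(-6\right) 14 - i \sqrt{13} = -84 - i \sqrt{13}$)
$\frac{1}{m{\left(-335,-976 \right)}} = \frac{1}{-84 - i \sqrt{13}}$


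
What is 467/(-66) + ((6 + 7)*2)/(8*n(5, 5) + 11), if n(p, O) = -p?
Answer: -15259/1914 ≈ -7.9723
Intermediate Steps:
467/(-66) + ((6 + 7)*2)/(8*n(5, 5) + 11) = 467/(-66) + ((6 + 7)*2)/(8*(-1*5) + 11) = 467*(-1/66) + (13*2)/(8*(-5) + 11) = -467/66 + 26/(-40 + 11) = -467/66 + 26/(-29) = -467/66 + 26*(-1/29) = -467/66 - 26/29 = -15259/1914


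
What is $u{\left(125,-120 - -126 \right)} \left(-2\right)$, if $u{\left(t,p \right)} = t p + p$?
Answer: $-1512$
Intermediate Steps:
$u{\left(t,p \right)} = p + p t$ ($u{\left(t,p \right)} = p t + p = p + p t$)
$u{\left(125,-120 - -126 \right)} \left(-2\right) = \left(-120 - -126\right) \left(1 + 125\right) \left(-2\right) = \left(-120 + 126\right) 126 \left(-2\right) = 6 \cdot 126 \left(-2\right) = 756 \left(-2\right) = -1512$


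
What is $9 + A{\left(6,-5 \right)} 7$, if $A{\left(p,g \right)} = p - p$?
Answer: $9$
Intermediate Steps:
$A{\left(p,g \right)} = 0$
$9 + A{\left(6,-5 \right)} 7 = 9 + 0 \cdot 7 = 9 + 0 = 9$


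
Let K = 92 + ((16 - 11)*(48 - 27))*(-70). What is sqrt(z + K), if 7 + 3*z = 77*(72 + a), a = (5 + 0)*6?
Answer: I*sqrt(41781)/3 ≈ 68.135*I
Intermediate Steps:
a = 30 (a = 5*6 = 30)
z = 7847/3 (z = -7/3 + (77*(72 + 30))/3 = -7/3 + (77*102)/3 = -7/3 + (1/3)*7854 = -7/3 + 2618 = 7847/3 ≈ 2615.7)
K = -7258 (K = 92 + (5*21)*(-70) = 92 + 105*(-70) = 92 - 7350 = -7258)
sqrt(z + K) = sqrt(7847/3 - 7258) = sqrt(-13927/3) = I*sqrt(41781)/3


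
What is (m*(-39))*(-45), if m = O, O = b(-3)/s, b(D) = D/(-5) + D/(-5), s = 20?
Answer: 1053/10 ≈ 105.30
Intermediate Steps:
b(D) = -2*D/5 (b(D) = D*(-⅕) + D*(-⅕) = -D/5 - D/5 = -2*D/5)
O = 3/50 (O = -⅖*(-3)/20 = (6/5)*(1/20) = 3/50 ≈ 0.060000)
m = 3/50 ≈ 0.060000
(m*(-39))*(-45) = ((3/50)*(-39))*(-45) = -117/50*(-45) = 1053/10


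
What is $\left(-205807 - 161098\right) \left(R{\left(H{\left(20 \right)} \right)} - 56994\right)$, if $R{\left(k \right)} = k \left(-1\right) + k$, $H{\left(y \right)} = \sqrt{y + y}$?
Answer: $20911383570$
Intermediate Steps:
$H{\left(y \right)} = \sqrt{2} \sqrt{y}$ ($H{\left(y \right)} = \sqrt{2 y} = \sqrt{2} \sqrt{y}$)
$R{\left(k \right)} = 0$ ($R{\left(k \right)} = - k + k = 0$)
$\left(-205807 - 161098\right) \left(R{\left(H{\left(20 \right)} \right)} - 56994\right) = \left(-205807 - 161098\right) \left(0 - 56994\right) = \left(-205807 - 161098\right) \left(-56994\right) = \left(-366905\right) \left(-56994\right) = 20911383570$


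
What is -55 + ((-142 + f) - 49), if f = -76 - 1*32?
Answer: -354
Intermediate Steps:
f = -108 (f = -76 - 32 = -108)
-55 + ((-142 + f) - 49) = -55 + ((-142 - 108) - 49) = -55 + (-250 - 49) = -55 - 299 = -354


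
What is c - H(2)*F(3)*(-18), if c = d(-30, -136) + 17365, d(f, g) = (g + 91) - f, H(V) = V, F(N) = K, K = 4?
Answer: 17494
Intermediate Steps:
F(N) = 4
d(f, g) = 91 + g - f (d(f, g) = (91 + g) - f = 91 + g - f)
c = 17350 (c = (91 - 136 - 1*(-30)) + 17365 = (91 - 136 + 30) + 17365 = -15 + 17365 = 17350)
c - H(2)*F(3)*(-18) = 17350 - 2*4*(-18) = 17350 - 8*(-18) = 17350 - 1*(-144) = 17350 + 144 = 17494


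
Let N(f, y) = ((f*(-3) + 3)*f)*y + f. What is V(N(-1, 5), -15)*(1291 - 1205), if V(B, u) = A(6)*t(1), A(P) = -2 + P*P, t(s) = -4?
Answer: -11696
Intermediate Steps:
A(P) = -2 + P²
N(f, y) = f + f*y*(3 - 3*f) (N(f, y) = ((-3*f + 3)*f)*y + f = ((3 - 3*f)*f)*y + f = (f*(3 - 3*f))*y + f = f*y*(3 - 3*f) + f = f + f*y*(3 - 3*f))
V(B, u) = -136 (V(B, u) = (-2 + 6²)*(-4) = (-2 + 36)*(-4) = 34*(-4) = -136)
V(N(-1, 5), -15)*(1291 - 1205) = -136*(1291 - 1205) = -136*86 = -11696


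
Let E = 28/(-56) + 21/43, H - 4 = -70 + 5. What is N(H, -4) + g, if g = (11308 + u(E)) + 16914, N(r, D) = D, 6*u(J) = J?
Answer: 14560487/516 ≈ 28218.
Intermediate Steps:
H = -61 (H = 4 + (-70 + 5) = 4 - 65 = -61)
E = -1/86 (E = 28*(-1/56) + 21*(1/43) = -1/2 + 21/43 = -1/86 ≈ -0.011628)
u(J) = J/6
g = 14562551/516 (g = (11308 + (1/6)*(-1/86)) + 16914 = (11308 - 1/516) + 16914 = 5834927/516 + 16914 = 14562551/516 ≈ 28222.)
N(H, -4) + g = -4 + 14562551/516 = 14560487/516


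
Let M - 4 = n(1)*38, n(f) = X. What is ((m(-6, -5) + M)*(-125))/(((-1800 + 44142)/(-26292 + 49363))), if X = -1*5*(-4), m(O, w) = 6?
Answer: -1110291875/21171 ≈ -52444.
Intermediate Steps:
X = 20 (X = -5*(-4) = 20)
n(f) = 20
M = 764 (M = 4 + 20*38 = 4 + 760 = 764)
((m(-6, -5) + M)*(-125))/(((-1800 + 44142)/(-26292 + 49363))) = ((6 + 764)*(-125))/(((-1800 + 44142)/(-26292 + 49363))) = (770*(-125))/((42342/23071)) = -96250/(42342*(1/23071)) = -96250/42342/23071 = -96250*23071/42342 = -1110291875/21171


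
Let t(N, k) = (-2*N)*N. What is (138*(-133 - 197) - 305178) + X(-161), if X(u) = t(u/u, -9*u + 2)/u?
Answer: -56465596/161 ≈ -3.5072e+5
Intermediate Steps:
t(N, k) = -2*N²
X(u) = -2/u (X(u) = (-2*(u/u)²)/u = (-2*1²)/u = (-2*1)/u = -2/u)
(138*(-133 - 197) - 305178) + X(-161) = (138*(-133 - 197) - 305178) - 2/(-161) = (138*(-330) - 305178) - 2*(-1/161) = (-45540 - 305178) + 2/161 = -350718 + 2/161 = -56465596/161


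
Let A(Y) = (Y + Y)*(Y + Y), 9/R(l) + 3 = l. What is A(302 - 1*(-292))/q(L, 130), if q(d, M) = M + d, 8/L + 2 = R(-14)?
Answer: 1123848/101 ≈ 11127.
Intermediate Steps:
R(l) = 9/(-3 + l)
L = -136/43 (L = 8/(-2 + 9/(-3 - 14)) = 8/(-2 + 9/(-17)) = 8/(-2 + 9*(-1/17)) = 8/(-2 - 9/17) = 8/(-43/17) = 8*(-17/43) = -136/43 ≈ -3.1628)
A(Y) = 4*Y**2 (A(Y) = (2*Y)*(2*Y) = 4*Y**2)
A(302 - 1*(-292))/q(L, 130) = (4*(302 - 1*(-292))**2)/(130 - 136/43) = (4*(302 + 292)**2)/(5454/43) = (4*594**2)*(43/5454) = (4*352836)*(43/5454) = 1411344*(43/5454) = 1123848/101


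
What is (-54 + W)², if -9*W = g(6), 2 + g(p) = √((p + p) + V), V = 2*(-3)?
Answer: (484 + √6)²/81 ≈ 2921.4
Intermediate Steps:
V = -6
g(p) = -2 + √(-6 + 2*p) (g(p) = -2 + √((p + p) - 6) = -2 + √(2*p - 6) = -2 + √(-6 + 2*p))
W = 2/9 - √6/9 (W = -(-2 + √(-6 + 2*6))/9 = -(-2 + √(-6 + 12))/9 = -(-2 + √6)/9 = 2/9 - √6/9 ≈ -0.049943)
(-54 + W)² = (-54 + (2/9 - √6/9))² = (-484/9 - √6/9)²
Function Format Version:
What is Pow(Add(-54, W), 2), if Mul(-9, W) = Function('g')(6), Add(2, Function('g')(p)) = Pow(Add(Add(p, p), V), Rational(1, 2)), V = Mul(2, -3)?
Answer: Mul(Rational(1, 81), Pow(Add(484, Pow(6, Rational(1, 2))), 2)) ≈ 2921.4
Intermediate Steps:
V = -6
Function('g')(p) = Add(-2, Pow(Add(-6, Mul(2, p)), Rational(1, 2))) (Function('g')(p) = Add(-2, Pow(Add(Add(p, p), -6), Rational(1, 2))) = Add(-2, Pow(Add(Mul(2, p), -6), Rational(1, 2))) = Add(-2, Pow(Add(-6, Mul(2, p)), Rational(1, 2))))
W = Add(Rational(2, 9), Mul(Rational(-1, 9), Pow(6, Rational(1, 2)))) (W = Mul(Rational(-1, 9), Add(-2, Pow(Add(-6, Mul(2, 6)), Rational(1, 2)))) = Mul(Rational(-1, 9), Add(-2, Pow(Add(-6, 12), Rational(1, 2)))) = Mul(Rational(-1, 9), Add(-2, Pow(6, Rational(1, 2)))) = Add(Rational(2, 9), Mul(Rational(-1, 9), Pow(6, Rational(1, 2)))) ≈ -0.049943)
Pow(Add(-54, W), 2) = Pow(Add(-54, Add(Rational(2, 9), Mul(Rational(-1, 9), Pow(6, Rational(1, 2))))), 2) = Pow(Add(Rational(-484, 9), Mul(Rational(-1, 9), Pow(6, Rational(1, 2)))), 2)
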